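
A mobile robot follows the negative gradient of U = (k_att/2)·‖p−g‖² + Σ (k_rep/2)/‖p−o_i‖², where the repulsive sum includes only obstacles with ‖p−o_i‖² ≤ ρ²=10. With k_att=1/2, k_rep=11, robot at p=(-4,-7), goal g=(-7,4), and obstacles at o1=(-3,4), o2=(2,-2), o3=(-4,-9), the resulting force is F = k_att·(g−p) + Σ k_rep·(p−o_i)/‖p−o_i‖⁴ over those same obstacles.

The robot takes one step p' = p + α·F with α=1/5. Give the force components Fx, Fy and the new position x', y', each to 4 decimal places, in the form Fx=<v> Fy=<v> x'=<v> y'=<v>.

Fx=-1.5000 Fy=6.8750 x'=-4.3000 y'=-5.6250

F_att = 1/2·(g−p) = 1/2·(-3,11) = (-1.5000,5.5000)
o1: d²=122 > ρ²=10 → inactive
o2: d²=61 > ρ²=10 → inactive
o3: d²=4 ≤ ρ²=10; F_rep = 11·(0,2)/4² = (0.0000,1.3750)
F = F_att + ΣF_rep = (-1.5000,6.8750)
p' = p + 1/5·F = (-4.3000,-5.6250)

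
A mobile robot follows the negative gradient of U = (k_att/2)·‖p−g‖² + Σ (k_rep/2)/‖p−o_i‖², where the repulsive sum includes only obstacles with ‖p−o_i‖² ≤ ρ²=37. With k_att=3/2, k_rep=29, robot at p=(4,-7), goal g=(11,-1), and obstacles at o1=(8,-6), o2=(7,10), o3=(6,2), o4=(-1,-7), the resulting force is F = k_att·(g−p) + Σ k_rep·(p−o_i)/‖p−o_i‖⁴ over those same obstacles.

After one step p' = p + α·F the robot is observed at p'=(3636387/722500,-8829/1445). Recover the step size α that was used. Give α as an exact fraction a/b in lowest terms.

F_att = 3/2·(g−p) = 3/2·(7,6) = (10.5000,9.0000)
o1: d²=17 ≤ ρ²=37; F_rep = 29·(-4,-1)/17² = (-0.4014,-0.1003)
o2: d²=298 > ρ²=37 → inactive
o3: d²=85 > ρ²=37 → inactive
o4: d²=25 ≤ ρ²=37; F_rep = 29·(5,0)/25² = (0.2320,0.0000)
F = F_att + ΣF_rep = (10.3306,8.8997)
Δp = p'−p = (1.0331,0.8900); α = Δx/Fx = (746387/722500) / (746387/72250) = 1/10
check: Δy/Fy = (1286/1445) / (2572/289) = 1/10 ✓

α = 1/10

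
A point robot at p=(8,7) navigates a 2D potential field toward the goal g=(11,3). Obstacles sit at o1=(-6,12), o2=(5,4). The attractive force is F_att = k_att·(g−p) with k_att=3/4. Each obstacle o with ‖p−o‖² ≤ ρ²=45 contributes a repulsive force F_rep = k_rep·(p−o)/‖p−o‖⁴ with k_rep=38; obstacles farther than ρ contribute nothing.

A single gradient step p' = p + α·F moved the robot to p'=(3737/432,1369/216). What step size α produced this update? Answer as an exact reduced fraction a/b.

F_att = 3/4·(g−p) = 3/4·(3,-4) = (2.2500,-3.0000)
o1: d²=221 > ρ²=45 → inactive
o2: d²=18 ≤ ρ²=45; F_rep = 38·(3,3)/18² = (0.3519,0.3519)
F = F_att + ΣF_rep = (2.6019,-2.6481)
Δp = p'−p = (0.6505,-0.6620); α = Δx/Fx = (281/432) / (281/108) = 1/4
check: Δy/Fy = (-143/216) / (-143/54) = 1/4 ✓

α = 1/4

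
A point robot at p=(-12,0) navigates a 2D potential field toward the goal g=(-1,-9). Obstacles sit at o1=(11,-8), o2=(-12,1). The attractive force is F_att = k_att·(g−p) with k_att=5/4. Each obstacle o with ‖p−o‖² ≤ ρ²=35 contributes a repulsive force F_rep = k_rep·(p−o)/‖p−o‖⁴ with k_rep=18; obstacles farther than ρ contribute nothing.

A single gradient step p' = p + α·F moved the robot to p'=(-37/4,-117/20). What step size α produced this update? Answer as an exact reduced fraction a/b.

α = 1/5

F_att = 5/4·(g−p) = 5/4·(11,-9) = (13.7500,-11.2500)
o1: d²=593 > ρ²=35 → inactive
o2: d²=1 ≤ ρ²=35; F_rep = 18·(0,-1)/1² = (0.0000,-18.0000)
F = F_att + ΣF_rep = (13.7500,-29.2500)
Δp = p'−p = (2.7500,-5.8500); α = Δx/Fx = (11/4) / (55/4) = 1/5
check: Δy/Fy = (-117/20) / (-117/4) = 1/5 ✓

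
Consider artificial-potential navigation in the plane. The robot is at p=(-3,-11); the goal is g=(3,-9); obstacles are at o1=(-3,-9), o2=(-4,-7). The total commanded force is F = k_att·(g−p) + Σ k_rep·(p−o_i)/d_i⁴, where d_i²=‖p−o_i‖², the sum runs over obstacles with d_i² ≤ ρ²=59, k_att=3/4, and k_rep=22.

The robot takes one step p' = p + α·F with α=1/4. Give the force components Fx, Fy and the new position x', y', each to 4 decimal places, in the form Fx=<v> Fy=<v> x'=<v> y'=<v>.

Fx=4.5761 Fy=-1.5545 x'=-1.8560 y'=-11.3886

F_att = 3/4·(g−p) = 3/4·(6,2) = (4.5000,1.5000)
o1: d²=4 ≤ ρ²=59; F_rep = 22·(0,-2)/4² = (0.0000,-2.7500)
o2: d²=17 ≤ ρ²=59; F_rep = 22·(1,-4)/17² = (0.0761,-0.3045)
F = F_att + ΣF_rep = (4.5761,-1.5545)
p' = p + 1/4·F = (-1.8560,-11.3886)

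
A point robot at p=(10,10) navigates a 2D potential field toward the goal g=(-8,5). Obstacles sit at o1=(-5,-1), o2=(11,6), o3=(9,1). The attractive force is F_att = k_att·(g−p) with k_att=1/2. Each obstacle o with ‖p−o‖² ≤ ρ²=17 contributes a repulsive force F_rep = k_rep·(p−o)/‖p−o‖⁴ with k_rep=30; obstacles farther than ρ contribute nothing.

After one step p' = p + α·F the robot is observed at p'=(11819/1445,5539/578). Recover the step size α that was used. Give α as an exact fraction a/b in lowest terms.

α = 1/5

F_att = 1/2·(g−p) = 1/2·(-18,-5) = (-9.0000,-2.5000)
o1: d²=346 > ρ²=17 → inactive
o2: d²=17 ≤ ρ²=17; F_rep = 30·(-1,4)/17² = (-0.1038,0.4152)
o3: d²=82 > ρ²=17 → inactive
F = F_att + ΣF_rep = (-9.1038,-2.0848)
Δp = p'−p = (-1.8208,-0.4170); α = Δx/Fx = (-2631/1445) / (-2631/289) = 1/5
check: Δy/Fy = (-241/578) / (-1205/578) = 1/5 ✓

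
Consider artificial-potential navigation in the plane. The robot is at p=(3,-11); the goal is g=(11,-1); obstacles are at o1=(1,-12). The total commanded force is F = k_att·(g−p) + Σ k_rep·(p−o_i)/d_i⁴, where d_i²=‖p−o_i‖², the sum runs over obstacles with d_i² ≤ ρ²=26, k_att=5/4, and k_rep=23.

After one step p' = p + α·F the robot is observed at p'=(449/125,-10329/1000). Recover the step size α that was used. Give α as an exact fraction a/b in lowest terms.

F_att = 5/4·(g−p) = 5/4·(8,10) = (10.0000,12.5000)
o1: d²=5 ≤ ρ²=26; F_rep = 23·(2,1)/5² = (1.8400,0.9200)
F = F_att + ΣF_rep = (11.8400,13.4200)
Δp = p'−p = (0.5920,0.6710); α = Δx/Fx = (74/125) / (296/25) = 1/20
check: Δy/Fy = (671/1000) / (671/50) = 1/20 ✓

α = 1/20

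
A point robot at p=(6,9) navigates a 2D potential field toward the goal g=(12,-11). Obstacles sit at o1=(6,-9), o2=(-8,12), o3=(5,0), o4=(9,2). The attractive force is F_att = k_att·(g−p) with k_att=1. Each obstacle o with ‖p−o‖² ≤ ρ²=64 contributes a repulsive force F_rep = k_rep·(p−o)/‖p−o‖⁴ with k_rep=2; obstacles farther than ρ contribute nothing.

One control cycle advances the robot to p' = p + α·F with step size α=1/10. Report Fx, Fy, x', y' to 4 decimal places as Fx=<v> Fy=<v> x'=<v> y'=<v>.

Fx=5.9982 Fy=-19.9958 x'=6.5998 y'=7.0004

F_att = 1·(g−p) = 1·(6,-20) = (6.0000,-20.0000)
o1: d²=324 > ρ²=64 → inactive
o2: d²=205 > ρ²=64 → inactive
o3: d²=82 > ρ²=64 → inactive
o4: d²=58 ≤ ρ²=64; F_rep = 2·(-3,7)/58² = (-0.0018,0.0042)
F = F_att + ΣF_rep = (5.9982,-19.9958)
p' = p + 1/10·F = (6.5998,7.0004)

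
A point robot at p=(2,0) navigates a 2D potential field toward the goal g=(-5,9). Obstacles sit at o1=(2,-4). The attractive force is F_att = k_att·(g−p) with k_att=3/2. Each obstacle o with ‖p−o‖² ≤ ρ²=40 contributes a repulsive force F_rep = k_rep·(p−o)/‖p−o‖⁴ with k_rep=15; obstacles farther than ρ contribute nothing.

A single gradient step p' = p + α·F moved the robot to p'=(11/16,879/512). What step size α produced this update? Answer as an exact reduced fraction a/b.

F_att = 3/2·(g−p) = 3/2·(-7,9) = (-10.5000,13.5000)
o1: d²=16 ≤ ρ²=40; F_rep = 15·(0,4)/16² = (0.0000,0.2344)
F = F_att + ΣF_rep = (-10.5000,13.7344)
Δp = p'−p = (-1.3125,1.7168); α = Δx/Fx = (-21/16) / (-21/2) = 1/8
check: Δy/Fy = (879/512) / (879/64) = 1/8 ✓

α = 1/8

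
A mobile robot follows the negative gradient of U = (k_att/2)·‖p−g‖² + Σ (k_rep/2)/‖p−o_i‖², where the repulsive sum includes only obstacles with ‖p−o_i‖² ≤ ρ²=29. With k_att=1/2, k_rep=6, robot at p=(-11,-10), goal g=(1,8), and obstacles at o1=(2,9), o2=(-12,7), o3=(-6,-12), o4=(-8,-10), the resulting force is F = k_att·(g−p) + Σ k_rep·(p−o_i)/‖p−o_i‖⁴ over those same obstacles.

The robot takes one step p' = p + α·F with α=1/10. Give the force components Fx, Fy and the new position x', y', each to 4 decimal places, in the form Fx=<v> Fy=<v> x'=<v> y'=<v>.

Fx=5.7421 Fy=9.0143 x'=-10.4258 y'=-9.0986

F_att = 1/2·(g−p) = 1/2·(12,18) = (6.0000,9.0000)
o1: d²=530 > ρ²=29 → inactive
o2: d²=290 > ρ²=29 → inactive
o3: d²=29 ≤ ρ²=29; F_rep = 6·(-5,2)/29² = (-0.0357,0.0143)
o4: d²=9 ≤ ρ²=29; F_rep = 6·(-3,0)/9² = (-0.2222,0.0000)
F = F_att + ΣF_rep = (5.7421,9.0143)
p' = p + 1/10·F = (-10.4258,-9.0986)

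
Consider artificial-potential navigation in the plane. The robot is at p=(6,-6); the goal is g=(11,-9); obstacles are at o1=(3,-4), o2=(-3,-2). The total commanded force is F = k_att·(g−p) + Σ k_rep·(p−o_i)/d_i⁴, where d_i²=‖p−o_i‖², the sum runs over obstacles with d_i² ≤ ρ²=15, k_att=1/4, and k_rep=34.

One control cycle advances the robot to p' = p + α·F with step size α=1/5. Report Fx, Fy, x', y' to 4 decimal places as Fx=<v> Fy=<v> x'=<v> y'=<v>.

F_att = 1/4·(g−p) = 1/4·(5,-3) = (1.2500,-0.7500)
o1: d²=13 ≤ ρ²=15; F_rep = 34·(3,-2)/13² = (0.6036,-0.4024)
o2: d²=97 > ρ²=15 → inactive
F = F_att + ΣF_rep = (1.8536,-1.1524)
p' = p + 1/5·F = (6.3707,-6.2305)

Fx=1.8536 Fy=-1.1524 x'=6.3707 y'=-6.2305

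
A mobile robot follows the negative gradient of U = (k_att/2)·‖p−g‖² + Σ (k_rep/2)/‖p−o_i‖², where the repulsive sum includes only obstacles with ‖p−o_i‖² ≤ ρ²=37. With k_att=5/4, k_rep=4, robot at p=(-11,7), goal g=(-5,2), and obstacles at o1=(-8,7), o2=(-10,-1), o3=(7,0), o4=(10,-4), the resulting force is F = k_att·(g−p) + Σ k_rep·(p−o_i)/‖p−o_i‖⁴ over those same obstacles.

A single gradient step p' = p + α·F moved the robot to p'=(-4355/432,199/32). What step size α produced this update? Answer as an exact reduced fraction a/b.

F_att = 5/4·(g−p) = 5/4·(6,-5) = (7.5000,-6.2500)
o1: d²=9 ≤ ρ²=37; F_rep = 4·(-3,0)/9² = (-0.1481,0.0000)
o2: d²=65 > ρ²=37 → inactive
o3: d²=373 > ρ²=37 → inactive
o4: d²=562 > ρ²=37 → inactive
F = F_att + ΣF_rep = (7.3519,-6.2500)
Δp = p'−p = (0.9190,-0.7812); α = Δx/Fx = (397/432) / (397/54) = 1/8
check: Δy/Fy = (-25/32) / (-25/4) = 1/8 ✓

α = 1/8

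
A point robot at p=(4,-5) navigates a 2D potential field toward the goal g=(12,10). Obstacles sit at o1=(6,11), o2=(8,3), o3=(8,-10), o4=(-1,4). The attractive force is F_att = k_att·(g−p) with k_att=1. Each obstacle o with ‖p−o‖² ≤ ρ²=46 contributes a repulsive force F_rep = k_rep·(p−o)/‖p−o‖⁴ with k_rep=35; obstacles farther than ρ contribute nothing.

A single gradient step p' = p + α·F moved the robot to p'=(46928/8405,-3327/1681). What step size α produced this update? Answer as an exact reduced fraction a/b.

α = 1/5

F_att = 1·(g−p) = 1·(8,15) = (8.0000,15.0000)
o1: d²=260 > ρ²=46 → inactive
o2: d²=80 > ρ²=46 → inactive
o3: d²=41 ≤ ρ²=46; F_rep = 35·(-4,5)/41² = (-0.0833,0.1041)
o4: d²=106 > ρ²=46 → inactive
F = F_att + ΣF_rep = (7.9167,15.1041)
Δp = p'−p = (1.5833,3.0208); α = Δx/Fx = (13308/8405) / (13308/1681) = 1/5
check: Δy/Fy = (5078/1681) / (25390/1681) = 1/5 ✓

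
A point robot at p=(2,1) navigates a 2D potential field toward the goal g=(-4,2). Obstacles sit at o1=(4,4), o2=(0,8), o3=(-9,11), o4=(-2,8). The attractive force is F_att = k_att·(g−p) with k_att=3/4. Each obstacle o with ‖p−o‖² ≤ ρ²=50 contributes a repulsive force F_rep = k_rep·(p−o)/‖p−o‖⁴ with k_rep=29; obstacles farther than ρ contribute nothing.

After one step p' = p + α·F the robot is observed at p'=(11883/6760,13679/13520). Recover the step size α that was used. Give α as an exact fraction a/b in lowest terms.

F_att = 3/4·(g−p) = 3/4·(-6,1) = (-4.5000,0.7500)
o1: d²=13 ≤ ρ²=50; F_rep = 29·(-2,-3)/13² = (-0.3432,-0.5148)
o2: d²=53 > ρ²=50 → inactive
o3: d²=221 > ρ²=50 → inactive
o4: d²=65 > ρ²=50 → inactive
F = F_att + ΣF_rep = (-4.8432,0.2352)
Δp = p'−p = (-0.2422,0.0118); α = Δx/Fx = (-1637/6760) / (-1637/338) = 1/20
check: Δy/Fy = (159/13520) / (159/676) = 1/20 ✓

α = 1/20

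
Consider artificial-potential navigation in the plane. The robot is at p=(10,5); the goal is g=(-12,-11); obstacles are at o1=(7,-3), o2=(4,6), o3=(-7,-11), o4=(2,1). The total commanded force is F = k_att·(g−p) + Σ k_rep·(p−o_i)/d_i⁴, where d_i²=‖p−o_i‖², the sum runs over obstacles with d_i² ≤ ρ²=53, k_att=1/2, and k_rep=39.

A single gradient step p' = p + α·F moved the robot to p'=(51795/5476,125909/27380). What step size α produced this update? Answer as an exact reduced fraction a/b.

F_att = 1/2·(g−p) = 1/2·(-22,-16) = (-11.0000,-8.0000)
o1: d²=73 > ρ²=53 → inactive
o2: d²=37 ≤ ρ²=53; F_rep = 39·(6,-1)/37² = (0.1709,-0.0285)
o3: d²=545 > ρ²=53 → inactive
o4: d²=80 > ρ²=53 → inactive
F = F_att + ΣF_rep = (-10.8291,-8.0285)
Δp = p'−p = (-0.5415,-0.4014); α = Δx/Fx = (-2965/5476) / (-14825/1369) = 1/20
check: Δy/Fy = (-10991/27380) / (-10991/1369) = 1/20 ✓

α = 1/20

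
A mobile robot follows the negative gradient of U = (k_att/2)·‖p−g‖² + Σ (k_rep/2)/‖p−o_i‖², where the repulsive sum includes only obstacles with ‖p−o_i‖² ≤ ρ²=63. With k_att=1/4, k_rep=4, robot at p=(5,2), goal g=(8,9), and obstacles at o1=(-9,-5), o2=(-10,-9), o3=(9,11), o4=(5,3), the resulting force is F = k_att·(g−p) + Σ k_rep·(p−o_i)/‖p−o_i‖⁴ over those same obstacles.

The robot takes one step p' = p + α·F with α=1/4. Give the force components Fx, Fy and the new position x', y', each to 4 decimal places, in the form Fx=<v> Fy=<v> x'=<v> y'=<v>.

F_att = 1/4·(g−p) = 1/4·(3,7) = (0.7500,1.7500)
o1: d²=245 > ρ²=63 → inactive
o2: d²=346 > ρ²=63 → inactive
o3: d²=97 > ρ²=63 → inactive
o4: d²=1 ≤ ρ²=63; F_rep = 4·(0,-1)/1² = (0.0000,-4.0000)
F = F_att + ΣF_rep = (0.7500,-2.2500)
p' = p + 1/4·F = (5.1875,1.4375)

Fx=0.7500 Fy=-2.2500 x'=5.1875 y'=1.4375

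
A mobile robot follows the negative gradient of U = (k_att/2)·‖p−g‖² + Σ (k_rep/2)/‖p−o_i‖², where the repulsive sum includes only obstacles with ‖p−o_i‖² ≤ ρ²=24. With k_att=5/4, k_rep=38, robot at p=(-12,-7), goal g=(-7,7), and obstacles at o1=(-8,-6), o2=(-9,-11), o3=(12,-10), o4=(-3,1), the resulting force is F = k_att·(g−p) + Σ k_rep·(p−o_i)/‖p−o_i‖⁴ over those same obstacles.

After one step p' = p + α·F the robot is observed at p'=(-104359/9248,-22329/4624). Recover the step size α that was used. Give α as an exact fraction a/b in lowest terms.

α = 1/8

F_att = 5/4·(g−p) = 5/4·(5,14) = (6.2500,17.5000)
o1: d²=17 ≤ ρ²=24; F_rep = 38·(-4,-1)/17² = (-0.5260,-0.1315)
o2: d²=25 > ρ²=24 → inactive
o3: d²=585 > ρ²=24 → inactive
o4: d²=145 > ρ²=24 → inactive
F = F_att + ΣF_rep = (5.7240,17.3685)
Δp = p'−p = (0.7155,2.1711); α = Δx/Fx = (6617/9248) / (6617/1156) = 1/8
check: Δy/Fy = (10039/4624) / (10039/578) = 1/8 ✓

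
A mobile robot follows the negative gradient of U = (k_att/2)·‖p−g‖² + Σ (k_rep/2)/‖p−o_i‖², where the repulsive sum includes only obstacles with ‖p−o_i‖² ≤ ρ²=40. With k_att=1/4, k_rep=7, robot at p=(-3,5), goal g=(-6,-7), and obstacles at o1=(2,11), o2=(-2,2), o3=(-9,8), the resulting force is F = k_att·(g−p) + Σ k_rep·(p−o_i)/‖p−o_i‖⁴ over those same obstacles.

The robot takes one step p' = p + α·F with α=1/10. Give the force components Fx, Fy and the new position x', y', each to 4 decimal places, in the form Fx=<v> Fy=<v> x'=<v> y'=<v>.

F_att = 1/4·(g−p) = 1/4·(-3,-12) = (-0.7500,-3.0000)
o1: d²=61 > ρ²=40 → inactive
o2: d²=10 ≤ ρ²=40; F_rep = 7·(-1,3)/10² = (-0.0700,0.2100)
o3: d²=45 > ρ²=40 → inactive
F = F_att + ΣF_rep = (-0.8200,-2.7900)
p' = p + 1/10·F = (-3.0820,4.7210)

Fx=-0.8200 Fy=-2.7900 x'=-3.0820 y'=4.7210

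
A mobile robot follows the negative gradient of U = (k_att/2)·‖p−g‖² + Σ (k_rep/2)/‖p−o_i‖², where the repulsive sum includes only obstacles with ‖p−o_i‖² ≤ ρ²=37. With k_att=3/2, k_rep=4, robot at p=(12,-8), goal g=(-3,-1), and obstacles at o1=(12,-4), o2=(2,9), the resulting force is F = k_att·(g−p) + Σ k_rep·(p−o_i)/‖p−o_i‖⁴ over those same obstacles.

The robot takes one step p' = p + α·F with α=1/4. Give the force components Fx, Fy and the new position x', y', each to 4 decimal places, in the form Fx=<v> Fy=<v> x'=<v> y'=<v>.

F_att = 3/2·(g−p) = 3/2·(-15,7) = (-22.5000,10.5000)
o1: d²=16 ≤ ρ²=37; F_rep = 4·(0,-4)/16² = (0.0000,-0.0625)
o2: d²=389 > ρ²=37 → inactive
F = F_att + ΣF_rep = (-22.5000,10.4375)
p' = p + 1/4·F = (6.3750,-5.3906)

Fx=-22.5000 Fy=10.4375 x'=6.3750 y'=-5.3906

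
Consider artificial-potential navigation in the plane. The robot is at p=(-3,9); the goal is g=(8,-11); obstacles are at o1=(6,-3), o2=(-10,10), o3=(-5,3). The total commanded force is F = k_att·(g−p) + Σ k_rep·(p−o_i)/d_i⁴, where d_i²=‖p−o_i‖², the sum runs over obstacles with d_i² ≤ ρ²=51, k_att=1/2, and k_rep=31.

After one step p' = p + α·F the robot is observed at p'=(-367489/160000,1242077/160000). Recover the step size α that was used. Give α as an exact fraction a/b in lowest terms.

α = 1/8

F_att = 1/2·(g−p) = 1/2·(11,-20) = (5.5000,-10.0000)
o1: d²=225 > ρ²=51 → inactive
o2: d²=50 ≤ ρ²=51; F_rep = 31·(7,-1)/50² = (0.0868,-0.0124)
o3: d²=40 ≤ ρ²=51; F_rep = 31·(2,6)/40² = (0.0387,0.1163)
F = F_att + ΣF_rep = (5.6255,-9.8962)
Δp = p'−p = (0.7032,-1.2370); α = Δx/Fx = (112511/160000) / (112511/20000) = 1/8
check: Δy/Fy = (-197923/160000) / (-197923/20000) = 1/8 ✓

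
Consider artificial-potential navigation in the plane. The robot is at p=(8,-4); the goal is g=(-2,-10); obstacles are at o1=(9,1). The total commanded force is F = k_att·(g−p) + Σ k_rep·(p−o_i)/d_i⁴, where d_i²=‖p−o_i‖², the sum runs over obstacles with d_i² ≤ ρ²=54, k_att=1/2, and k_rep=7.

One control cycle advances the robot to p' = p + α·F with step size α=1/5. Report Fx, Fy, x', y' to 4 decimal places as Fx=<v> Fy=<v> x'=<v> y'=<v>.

F_att = 1/2·(g−p) = 1/2·(-10,-6) = (-5.0000,-3.0000)
o1: d²=26 ≤ ρ²=54; F_rep = 7·(-1,-5)/26² = (-0.0104,-0.0518)
F = F_att + ΣF_rep = (-5.0104,-3.0518)
p' = p + 1/5·F = (6.9979,-4.6104)

Fx=-5.0104 Fy=-3.0518 x'=6.9979 y'=-4.6104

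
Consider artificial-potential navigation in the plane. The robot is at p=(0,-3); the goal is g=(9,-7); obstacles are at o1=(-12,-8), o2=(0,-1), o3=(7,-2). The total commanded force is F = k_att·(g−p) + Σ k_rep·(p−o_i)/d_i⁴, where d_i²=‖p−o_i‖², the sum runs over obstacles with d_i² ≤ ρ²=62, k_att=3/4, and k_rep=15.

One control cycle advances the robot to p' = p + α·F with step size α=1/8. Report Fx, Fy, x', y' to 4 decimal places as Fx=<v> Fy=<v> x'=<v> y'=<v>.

F_att = 3/4·(g−p) = 3/4·(9,-4) = (6.7500,-3.0000)
o1: d²=169 > ρ²=62 → inactive
o2: d²=4 ≤ ρ²=62; F_rep = 15·(0,-2)/4² = (0.0000,-1.8750)
o3: d²=50 ≤ ρ²=62; F_rep = 15·(-7,-1)/50² = (-0.0420,-0.0060)
F = F_att + ΣF_rep = (6.7080,-4.8810)
p' = p + 1/8·F = (0.8385,-3.6101)

Fx=6.7080 Fy=-4.8810 x'=0.8385 y'=-3.6101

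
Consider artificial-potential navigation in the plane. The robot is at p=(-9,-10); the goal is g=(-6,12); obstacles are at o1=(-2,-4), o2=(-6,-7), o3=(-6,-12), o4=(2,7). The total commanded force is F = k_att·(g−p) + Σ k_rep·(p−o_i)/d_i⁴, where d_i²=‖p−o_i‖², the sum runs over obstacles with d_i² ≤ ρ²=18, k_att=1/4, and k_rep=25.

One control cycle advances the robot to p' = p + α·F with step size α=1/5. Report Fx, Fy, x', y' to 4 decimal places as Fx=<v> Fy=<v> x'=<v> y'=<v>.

Fx=0.0747 Fy=5.5644 x'=-8.9851 y'=-8.8871

F_att = 1/4·(g−p) = 1/4·(3,22) = (0.7500,5.5000)
o1: d²=85 > ρ²=18 → inactive
o2: d²=18 ≤ ρ²=18; F_rep = 25·(-3,-3)/18² = (-0.2315,-0.2315)
o3: d²=13 ≤ ρ²=18; F_rep = 25·(-3,2)/13² = (-0.4438,0.2959)
o4: d²=410 > ρ²=18 → inactive
F = F_att + ΣF_rep = (0.0747,5.5644)
p' = p + 1/5·F = (-8.9851,-8.8871)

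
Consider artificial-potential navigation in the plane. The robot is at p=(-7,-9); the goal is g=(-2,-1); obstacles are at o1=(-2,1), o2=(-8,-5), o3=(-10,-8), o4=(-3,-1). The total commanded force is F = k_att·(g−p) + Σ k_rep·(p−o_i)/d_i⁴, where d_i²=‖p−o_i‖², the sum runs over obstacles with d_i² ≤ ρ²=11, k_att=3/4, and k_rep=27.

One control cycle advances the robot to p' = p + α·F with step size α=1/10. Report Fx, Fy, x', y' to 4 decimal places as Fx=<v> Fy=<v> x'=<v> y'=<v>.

Fx=4.5600 Fy=5.7300 x'=-6.5440 y'=-8.4270

F_att = 3/4·(g−p) = 3/4·(5,8) = (3.7500,6.0000)
o1: d²=125 > ρ²=11 → inactive
o2: d²=17 > ρ²=11 → inactive
o3: d²=10 ≤ ρ²=11; F_rep = 27·(3,-1)/10² = (0.8100,-0.2700)
o4: d²=80 > ρ²=11 → inactive
F = F_att + ΣF_rep = (4.5600,5.7300)
p' = p + 1/10·F = (-6.5440,-8.4270)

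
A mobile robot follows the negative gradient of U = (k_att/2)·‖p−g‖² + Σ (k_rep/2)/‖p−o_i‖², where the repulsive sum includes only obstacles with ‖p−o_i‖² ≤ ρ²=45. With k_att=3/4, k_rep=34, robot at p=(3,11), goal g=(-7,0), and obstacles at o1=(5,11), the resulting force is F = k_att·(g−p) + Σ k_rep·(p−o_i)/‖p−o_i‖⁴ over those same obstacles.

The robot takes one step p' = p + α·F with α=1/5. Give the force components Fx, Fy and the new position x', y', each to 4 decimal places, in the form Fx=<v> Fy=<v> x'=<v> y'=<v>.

F_att = 3/4·(g−p) = 3/4·(-10,-11) = (-7.5000,-8.2500)
o1: d²=4 ≤ ρ²=45; F_rep = 34·(-2,0)/4² = (-4.2500,0.0000)
F = F_att + ΣF_rep = (-11.7500,-8.2500)
p' = p + 1/5·F = (0.6500,9.3500)

Fx=-11.7500 Fy=-8.2500 x'=0.6500 y'=9.3500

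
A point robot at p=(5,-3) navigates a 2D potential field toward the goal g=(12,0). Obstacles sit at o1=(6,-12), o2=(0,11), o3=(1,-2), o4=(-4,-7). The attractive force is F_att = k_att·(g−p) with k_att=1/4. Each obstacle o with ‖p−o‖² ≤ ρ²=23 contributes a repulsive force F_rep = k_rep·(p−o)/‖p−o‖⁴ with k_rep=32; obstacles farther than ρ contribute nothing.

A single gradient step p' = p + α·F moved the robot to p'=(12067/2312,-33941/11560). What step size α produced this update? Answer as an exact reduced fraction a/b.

F_att = 1/4·(g−p) = 1/4·(7,3) = (1.7500,0.7500)
o1: d²=82 > ρ²=23 → inactive
o2: d²=221 > ρ²=23 → inactive
o3: d²=17 ≤ ρ²=23; F_rep = 32·(4,-1)/17² = (0.4429,-0.1107)
o4: d²=97 > ρ²=23 → inactive
F = F_att + ΣF_rep = (2.1929,0.6393)
Δp = p'−p = (0.2193,0.0639); α = Δx/Fx = (507/2312) / (2535/1156) = 1/10
check: Δy/Fy = (739/11560) / (739/1156) = 1/10 ✓

α = 1/10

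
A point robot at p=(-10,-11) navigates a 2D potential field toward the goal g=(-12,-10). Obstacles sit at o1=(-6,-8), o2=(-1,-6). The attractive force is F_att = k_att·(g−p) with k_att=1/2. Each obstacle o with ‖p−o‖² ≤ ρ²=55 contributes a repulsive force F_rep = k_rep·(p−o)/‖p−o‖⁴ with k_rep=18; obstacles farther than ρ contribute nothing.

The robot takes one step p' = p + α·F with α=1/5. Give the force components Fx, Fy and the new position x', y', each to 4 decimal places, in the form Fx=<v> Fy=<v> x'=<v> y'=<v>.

F_att = 1/2·(g−p) = 1/2·(-2,1) = (-1.0000,0.5000)
o1: d²=25 ≤ ρ²=55; F_rep = 18·(-4,-3)/25² = (-0.1152,-0.0864)
o2: d²=106 > ρ²=55 → inactive
F = F_att + ΣF_rep = (-1.1152,0.4136)
p' = p + 1/5·F = (-10.2230,-10.9173)

Fx=-1.1152 Fy=0.4136 x'=-10.2230 y'=-10.9173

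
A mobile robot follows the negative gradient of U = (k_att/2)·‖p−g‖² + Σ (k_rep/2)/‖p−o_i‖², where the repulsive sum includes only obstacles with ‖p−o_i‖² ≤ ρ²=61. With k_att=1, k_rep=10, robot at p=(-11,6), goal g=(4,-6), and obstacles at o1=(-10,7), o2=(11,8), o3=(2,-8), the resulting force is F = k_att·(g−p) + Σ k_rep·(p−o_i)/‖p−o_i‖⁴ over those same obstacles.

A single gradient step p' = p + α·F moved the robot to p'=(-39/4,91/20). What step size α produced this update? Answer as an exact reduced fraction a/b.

α = 1/10

F_att = 1·(g−p) = 1·(15,-12) = (15.0000,-12.0000)
o1: d²=2 ≤ ρ²=61; F_rep = 10·(-1,-1)/2² = (-2.5000,-2.5000)
o2: d²=488 > ρ²=61 → inactive
o3: d²=365 > ρ²=61 → inactive
F = F_att + ΣF_rep = (12.5000,-14.5000)
Δp = p'−p = (1.2500,-1.4500); α = Δx/Fx = (5/4) / (25/2) = 1/10
check: Δy/Fy = (-29/20) / (-29/2) = 1/10 ✓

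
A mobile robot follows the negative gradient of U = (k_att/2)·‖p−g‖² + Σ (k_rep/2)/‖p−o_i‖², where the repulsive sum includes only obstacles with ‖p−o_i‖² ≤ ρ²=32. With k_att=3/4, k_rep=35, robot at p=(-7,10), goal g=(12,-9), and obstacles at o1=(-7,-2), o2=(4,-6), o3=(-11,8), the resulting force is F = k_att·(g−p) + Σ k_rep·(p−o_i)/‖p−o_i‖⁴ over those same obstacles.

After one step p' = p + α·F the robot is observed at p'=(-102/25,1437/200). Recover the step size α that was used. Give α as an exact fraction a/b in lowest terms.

α = 1/5

F_att = 3/4·(g−p) = 3/4·(19,-19) = (14.2500,-14.2500)
o1: d²=144 > ρ²=32 → inactive
o2: d²=377 > ρ²=32 → inactive
o3: d²=20 ≤ ρ²=32; F_rep = 35·(4,2)/20² = (0.3500,0.1750)
F = F_att + ΣF_rep = (14.6000,-14.0750)
Δp = p'−p = (2.9200,-2.8150); α = Δx/Fx = (73/25) / (73/5) = 1/5
check: Δy/Fy = (-563/200) / (-563/40) = 1/5 ✓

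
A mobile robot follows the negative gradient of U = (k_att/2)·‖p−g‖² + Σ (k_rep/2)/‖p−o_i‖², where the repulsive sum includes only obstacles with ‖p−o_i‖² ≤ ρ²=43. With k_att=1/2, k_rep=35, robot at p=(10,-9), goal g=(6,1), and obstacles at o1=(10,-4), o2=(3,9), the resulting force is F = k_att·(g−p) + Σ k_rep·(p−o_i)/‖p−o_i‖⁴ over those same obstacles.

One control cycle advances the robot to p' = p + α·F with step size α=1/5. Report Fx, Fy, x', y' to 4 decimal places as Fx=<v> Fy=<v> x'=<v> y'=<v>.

F_att = 1/2·(g−p) = 1/2·(-4,10) = (-2.0000,5.0000)
o1: d²=25 ≤ ρ²=43; F_rep = 35·(0,-5)/25² = (0.0000,-0.2800)
o2: d²=373 > ρ²=43 → inactive
F = F_att + ΣF_rep = (-2.0000,4.7200)
p' = p + 1/5·F = (9.6000,-8.0560)

Fx=-2.0000 Fy=4.7200 x'=9.6000 y'=-8.0560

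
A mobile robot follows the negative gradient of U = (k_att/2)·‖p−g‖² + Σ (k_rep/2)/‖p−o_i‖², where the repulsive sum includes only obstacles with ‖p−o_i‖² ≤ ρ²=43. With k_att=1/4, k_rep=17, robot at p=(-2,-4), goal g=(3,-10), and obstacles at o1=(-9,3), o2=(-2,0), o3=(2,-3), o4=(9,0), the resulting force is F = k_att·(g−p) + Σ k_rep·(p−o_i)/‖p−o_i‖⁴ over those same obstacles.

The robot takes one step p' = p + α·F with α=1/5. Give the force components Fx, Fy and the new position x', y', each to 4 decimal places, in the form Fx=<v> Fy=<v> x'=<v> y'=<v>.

F_att = 1/4·(g−p) = 1/4·(5,-6) = (1.2500,-1.5000)
o1: d²=98 > ρ²=43 → inactive
o2: d²=16 ≤ ρ²=43; F_rep = 17·(0,-4)/16² = (0.0000,-0.2656)
o3: d²=17 ≤ ρ²=43; F_rep = 17·(-4,-1)/17² = (-0.2353,-0.0588)
o4: d²=137 > ρ²=43 → inactive
F = F_att + ΣF_rep = (1.0147,-1.8244)
p' = p + 1/5·F = (-1.7971,-4.3649)

Fx=1.0147 Fy=-1.8244 x'=-1.7971 y'=-4.3649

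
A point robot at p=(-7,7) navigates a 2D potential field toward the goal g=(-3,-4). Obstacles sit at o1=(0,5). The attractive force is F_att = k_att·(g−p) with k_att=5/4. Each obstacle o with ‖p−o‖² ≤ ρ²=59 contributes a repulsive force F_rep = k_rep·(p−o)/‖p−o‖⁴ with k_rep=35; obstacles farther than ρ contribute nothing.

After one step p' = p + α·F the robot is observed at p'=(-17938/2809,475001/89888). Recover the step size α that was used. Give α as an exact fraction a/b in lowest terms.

F_att = 5/4·(g−p) = 5/4·(4,-11) = (5.0000,-13.7500)
o1: d²=53 ≤ ρ²=59; F_rep = 35·(-7,2)/53² = (-0.0872,0.0249)
F = F_att + ΣF_rep = (4.9128,-13.7251)
Δp = p'−p = (0.6141,-1.7156); α = Δx/Fx = (1725/2809) / (13800/2809) = 1/8
check: Δy/Fy = (-154215/89888) / (-154215/11236) = 1/8 ✓

α = 1/8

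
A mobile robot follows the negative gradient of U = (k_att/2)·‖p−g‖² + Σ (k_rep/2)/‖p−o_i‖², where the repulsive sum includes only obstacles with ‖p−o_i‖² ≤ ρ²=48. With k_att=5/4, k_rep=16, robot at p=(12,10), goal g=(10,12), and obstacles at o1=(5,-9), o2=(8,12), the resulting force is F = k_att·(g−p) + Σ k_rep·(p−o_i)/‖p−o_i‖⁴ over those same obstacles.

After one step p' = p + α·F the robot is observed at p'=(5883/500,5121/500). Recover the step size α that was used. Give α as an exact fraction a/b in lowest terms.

F_att = 5/4·(g−p) = 5/4·(-2,2) = (-2.5000,2.5000)
o1: d²=410 > ρ²=48 → inactive
o2: d²=20 ≤ ρ²=48; F_rep = 16·(4,-2)/20² = (0.1600,-0.0800)
F = F_att + ΣF_rep = (-2.3400,2.4200)
Δp = p'−p = (-0.2340,0.2420); α = Δx/Fx = (-117/500) / (-117/50) = 1/10
check: Δy/Fy = (121/500) / (121/50) = 1/10 ✓

α = 1/10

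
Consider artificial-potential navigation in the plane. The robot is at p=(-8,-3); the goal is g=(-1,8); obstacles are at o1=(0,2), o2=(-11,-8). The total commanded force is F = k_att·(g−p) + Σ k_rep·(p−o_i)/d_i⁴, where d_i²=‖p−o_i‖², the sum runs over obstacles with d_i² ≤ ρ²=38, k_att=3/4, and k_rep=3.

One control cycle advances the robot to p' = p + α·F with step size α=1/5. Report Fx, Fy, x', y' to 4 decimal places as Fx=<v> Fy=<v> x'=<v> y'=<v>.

F_att = 3/4·(g−p) = 3/4·(7,11) = (5.2500,8.2500)
o1: d²=89 > ρ²=38 → inactive
o2: d²=34 ≤ ρ²=38; F_rep = 3·(3,5)/34² = (0.0078,0.0130)
F = F_att + ΣF_rep = (5.2578,8.2630)
p' = p + 1/5·F = (-6.9484,-1.3474)

Fx=5.2578 Fy=8.2630 x'=-6.9484 y'=-1.3474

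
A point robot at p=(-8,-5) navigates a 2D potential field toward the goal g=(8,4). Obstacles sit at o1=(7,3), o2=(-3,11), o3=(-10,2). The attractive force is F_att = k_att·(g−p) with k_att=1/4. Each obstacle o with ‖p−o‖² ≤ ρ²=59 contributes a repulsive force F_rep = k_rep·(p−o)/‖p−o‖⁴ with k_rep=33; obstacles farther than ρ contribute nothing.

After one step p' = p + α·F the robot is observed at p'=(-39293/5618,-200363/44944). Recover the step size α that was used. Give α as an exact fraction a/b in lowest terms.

α = 1/4

F_att = 1/4·(g−p) = 1/4·(16,9) = (4.0000,2.2500)
o1: d²=289 > ρ²=59 → inactive
o2: d²=281 > ρ²=59 → inactive
o3: d²=53 ≤ ρ²=59; F_rep = 33·(2,-7)/53² = (0.0235,-0.0822)
F = F_att + ΣF_rep = (4.0235,2.1678)
Δp = p'−p = (1.0059,0.5419); α = Δx/Fx = (5651/5618) / (11302/2809) = 1/4
check: Δy/Fy = (24357/44944) / (24357/11236) = 1/4 ✓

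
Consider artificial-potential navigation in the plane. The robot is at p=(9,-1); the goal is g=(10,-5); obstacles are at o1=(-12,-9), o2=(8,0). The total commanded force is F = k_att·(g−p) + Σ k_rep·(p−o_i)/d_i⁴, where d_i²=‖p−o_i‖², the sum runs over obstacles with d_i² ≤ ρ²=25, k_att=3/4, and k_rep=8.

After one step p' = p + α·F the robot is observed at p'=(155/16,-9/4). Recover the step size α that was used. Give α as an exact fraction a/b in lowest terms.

α = 1/4

F_att = 3/4·(g−p) = 3/4·(1,-4) = (0.7500,-3.0000)
o1: d²=505 > ρ²=25 → inactive
o2: d²=2 ≤ ρ²=25; F_rep = 8·(1,-1)/2² = (2.0000,-2.0000)
F = F_att + ΣF_rep = (2.7500,-5.0000)
Δp = p'−p = (0.6875,-1.2500); α = Δx/Fx = (11/16) / (11/4) = 1/4
check: Δy/Fy = (-5/4) / (-5) = 1/4 ✓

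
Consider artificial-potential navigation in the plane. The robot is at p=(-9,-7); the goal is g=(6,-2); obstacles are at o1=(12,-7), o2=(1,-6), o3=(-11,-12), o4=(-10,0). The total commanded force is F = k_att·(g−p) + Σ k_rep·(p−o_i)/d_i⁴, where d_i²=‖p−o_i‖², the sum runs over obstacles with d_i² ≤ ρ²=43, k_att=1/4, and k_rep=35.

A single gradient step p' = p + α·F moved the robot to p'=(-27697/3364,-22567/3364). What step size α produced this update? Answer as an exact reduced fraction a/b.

F_att = 1/4·(g−p) = 1/4·(15,5) = (3.7500,1.2500)
o1: d²=441 > ρ²=43 → inactive
o2: d²=101 > ρ²=43 → inactive
o3: d²=29 ≤ ρ²=43; F_rep = 35·(2,5)/29² = (0.0832,0.2081)
o4: d²=50 > ρ²=43 → inactive
F = F_att + ΣF_rep = (3.8332,1.4581)
Δp = p'−p = (0.7666,0.2916); α = Δx/Fx = (2579/3364) / (12895/3364) = 1/5
check: Δy/Fy = (981/3364) / (4905/3364) = 1/5 ✓

α = 1/5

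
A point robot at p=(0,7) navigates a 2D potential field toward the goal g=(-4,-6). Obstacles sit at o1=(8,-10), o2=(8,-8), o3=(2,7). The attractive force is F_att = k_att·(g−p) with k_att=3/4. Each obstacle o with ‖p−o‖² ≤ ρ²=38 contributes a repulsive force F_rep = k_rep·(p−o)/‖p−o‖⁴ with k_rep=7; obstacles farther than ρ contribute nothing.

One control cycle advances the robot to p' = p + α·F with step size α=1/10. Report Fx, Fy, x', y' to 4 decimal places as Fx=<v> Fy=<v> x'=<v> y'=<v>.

Fx=-3.8750 Fy=-9.7500 x'=-0.3875 y'=6.0250

F_att = 3/4·(g−p) = 3/4·(-4,-13) = (-3.0000,-9.7500)
o1: d²=353 > ρ²=38 → inactive
o2: d²=289 > ρ²=38 → inactive
o3: d²=4 ≤ ρ²=38; F_rep = 7·(-2,0)/4² = (-0.8750,0.0000)
F = F_att + ΣF_rep = (-3.8750,-9.7500)
p' = p + 1/10·F = (-0.3875,6.0250)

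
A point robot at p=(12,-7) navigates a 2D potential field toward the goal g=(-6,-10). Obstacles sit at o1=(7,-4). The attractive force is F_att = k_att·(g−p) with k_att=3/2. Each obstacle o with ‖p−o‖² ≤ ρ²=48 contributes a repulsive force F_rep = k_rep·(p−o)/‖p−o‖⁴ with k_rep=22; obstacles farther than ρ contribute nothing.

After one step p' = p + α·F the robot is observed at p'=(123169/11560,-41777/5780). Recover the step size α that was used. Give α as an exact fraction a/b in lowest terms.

α = 1/20

F_att = 3/2·(g−p) = 3/2·(-18,-3) = (-27.0000,-4.5000)
o1: d²=34 ≤ ρ²=48; F_rep = 22·(5,-3)/34² = (0.0952,-0.0571)
F = F_att + ΣF_rep = (-26.9048,-4.5571)
Δp = p'−p = (-1.3452,-0.2279); α = Δx/Fx = (-15551/11560) / (-15551/578) = 1/20
check: Δy/Fy = (-1317/5780) / (-1317/289) = 1/20 ✓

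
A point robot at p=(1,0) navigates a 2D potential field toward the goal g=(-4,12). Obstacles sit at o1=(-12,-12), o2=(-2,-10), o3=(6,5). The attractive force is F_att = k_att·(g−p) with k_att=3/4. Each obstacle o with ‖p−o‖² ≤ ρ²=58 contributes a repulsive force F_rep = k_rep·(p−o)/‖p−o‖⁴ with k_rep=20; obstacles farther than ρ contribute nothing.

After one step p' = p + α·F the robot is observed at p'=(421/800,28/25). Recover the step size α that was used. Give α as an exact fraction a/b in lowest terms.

α = 1/8

F_att = 3/4·(g−p) = 3/4·(-5,12) = (-3.7500,9.0000)
o1: d²=313 > ρ²=58 → inactive
o2: d²=109 > ρ²=58 → inactive
o3: d²=50 ≤ ρ²=58; F_rep = 20·(-5,-5)/50² = (-0.0400,-0.0400)
F = F_att + ΣF_rep = (-3.7900,8.9600)
Δp = p'−p = (-0.4738,1.1200); α = Δx/Fx = (-379/800) / (-379/100) = 1/8
check: Δy/Fy = (28/25) / (224/25) = 1/8 ✓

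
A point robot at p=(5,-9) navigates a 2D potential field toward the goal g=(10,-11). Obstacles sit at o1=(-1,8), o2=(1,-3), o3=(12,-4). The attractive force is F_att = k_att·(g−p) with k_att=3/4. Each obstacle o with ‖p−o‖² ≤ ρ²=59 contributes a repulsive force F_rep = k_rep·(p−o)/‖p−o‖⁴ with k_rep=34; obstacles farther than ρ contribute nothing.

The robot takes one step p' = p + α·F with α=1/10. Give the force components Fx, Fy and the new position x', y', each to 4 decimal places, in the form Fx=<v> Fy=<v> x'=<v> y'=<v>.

F_att = 3/4·(g−p) = 3/4·(5,-2) = (3.7500,-1.5000)
o1: d²=325 > ρ²=59 → inactive
o2: d²=52 ≤ ρ²=59; F_rep = 34·(4,-6)/52² = (0.0503,-0.0754)
o3: d²=74 > ρ²=59 → inactive
F = F_att + ΣF_rep = (3.8003,-1.5754)
p' = p + 1/10·F = (5.3800,-9.1575)

Fx=3.8003 Fy=-1.5754 x'=5.3800 y'=-9.1575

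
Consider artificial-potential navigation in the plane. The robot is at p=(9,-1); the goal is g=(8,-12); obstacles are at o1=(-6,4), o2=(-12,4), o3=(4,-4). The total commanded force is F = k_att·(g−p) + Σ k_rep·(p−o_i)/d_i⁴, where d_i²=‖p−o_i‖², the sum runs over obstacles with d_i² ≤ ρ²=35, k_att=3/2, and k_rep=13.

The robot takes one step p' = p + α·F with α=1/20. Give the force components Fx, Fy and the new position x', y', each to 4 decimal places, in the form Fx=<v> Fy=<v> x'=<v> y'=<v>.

Fx=-1.4438 Fy=-16.4663 x'=8.9278 y'=-1.8233

F_att = 3/2·(g−p) = 3/2·(-1,-11) = (-1.5000,-16.5000)
o1: d²=250 > ρ²=35 → inactive
o2: d²=466 > ρ²=35 → inactive
o3: d²=34 ≤ ρ²=35; F_rep = 13·(5,3)/34² = (0.0562,0.0337)
F = F_att + ΣF_rep = (-1.4438,-16.4663)
p' = p + 1/20·F = (8.9278,-1.8233)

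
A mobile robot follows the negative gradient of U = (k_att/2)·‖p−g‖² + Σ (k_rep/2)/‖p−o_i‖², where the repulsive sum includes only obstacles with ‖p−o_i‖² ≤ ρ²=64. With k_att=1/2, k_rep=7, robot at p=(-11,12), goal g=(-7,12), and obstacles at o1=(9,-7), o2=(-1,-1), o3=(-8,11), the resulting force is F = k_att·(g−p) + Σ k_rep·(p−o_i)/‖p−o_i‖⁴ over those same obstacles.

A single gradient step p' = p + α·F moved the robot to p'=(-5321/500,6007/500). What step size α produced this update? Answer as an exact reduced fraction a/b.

F_att = 1/2·(g−p) = 1/2·(4,0) = (2.0000,0.0000)
o1: d²=761 > ρ²=64 → inactive
o2: d²=269 > ρ²=64 → inactive
o3: d²=10 ≤ ρ²=64; F_rep = 7·(-3,1)/10² = (-0.2100,0.0700)
F = F_att + ΣF_rep = (1.7900,0.0700)
Δp = p'−p = (0.3580,0.0140); α = Δx/Fx = (179/500) / (179/100) = 1/5
check: Δy/Fy = (7/500) / (7/100) = 1/5 ✓

α = 1/5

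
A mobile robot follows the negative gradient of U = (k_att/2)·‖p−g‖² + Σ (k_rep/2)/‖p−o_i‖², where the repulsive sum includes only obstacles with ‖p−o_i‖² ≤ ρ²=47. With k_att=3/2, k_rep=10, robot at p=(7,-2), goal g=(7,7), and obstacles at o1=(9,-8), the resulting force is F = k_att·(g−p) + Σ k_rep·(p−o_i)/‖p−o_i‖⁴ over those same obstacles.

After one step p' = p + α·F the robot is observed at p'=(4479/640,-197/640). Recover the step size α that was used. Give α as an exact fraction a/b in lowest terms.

α = 1/8

F_att = 3/2·(g−p) = 3/2·(0,9) = (0.0000,13.5000)
o1: d²=40 ≤ ρ²=47; F_rep = 10·(-2,6)/40² = (-0.0125,0.0375)
F = F_att + ΣF_rep = (-0.0125,13.5375)
Δp = p'−p = (-0.0016,1.6922); α = Δx/Fx = (-1/640) / (-1/80) = 1/8
check: Δy/Fy = (1083/640) / (1083/80) = 1/8 ✓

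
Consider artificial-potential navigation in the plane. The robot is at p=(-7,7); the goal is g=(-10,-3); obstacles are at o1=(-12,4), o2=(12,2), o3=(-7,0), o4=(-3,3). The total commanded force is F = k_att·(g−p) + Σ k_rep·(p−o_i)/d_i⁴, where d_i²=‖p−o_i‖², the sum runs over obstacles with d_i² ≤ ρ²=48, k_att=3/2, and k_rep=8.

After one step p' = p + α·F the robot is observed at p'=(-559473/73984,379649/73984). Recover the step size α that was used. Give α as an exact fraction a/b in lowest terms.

F_att = 3/2·(g−p) = 3/2·(-3,-10) = (-4.5000,-15.0000)
o1: d²=34 ≤ ρ²=48; F_rep = 8·(5,3)/34² = (0.0346,0.0208)
o2: d²=386 > ρ²=48 → inactive
o3: d²=49 > ρ²=48 → inactive
o4: d²=32 ≤ ρ²=48; F_rep = 8·(-4,4)/32² = (-0.0312,0.0312)
F = F_att + ΣF_rep = (-4.4966,-14.9480)
Δp = p'−p = (-0.5621,-1.8685); α = Δx/Fx = (-41585/73984) / (-41585/9248) = 1/8
check: Δy/Fy = (-138239/73984) / (-138239/9248) = 1/8 ✓

α = 1/8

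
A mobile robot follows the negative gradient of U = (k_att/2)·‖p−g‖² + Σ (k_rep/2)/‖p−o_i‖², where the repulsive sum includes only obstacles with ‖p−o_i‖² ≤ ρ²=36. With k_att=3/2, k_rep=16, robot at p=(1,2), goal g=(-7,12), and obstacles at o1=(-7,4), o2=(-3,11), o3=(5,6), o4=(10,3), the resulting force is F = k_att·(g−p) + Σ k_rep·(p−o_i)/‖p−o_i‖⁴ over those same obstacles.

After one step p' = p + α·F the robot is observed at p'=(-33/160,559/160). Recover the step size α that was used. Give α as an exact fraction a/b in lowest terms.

F_att = 3/2·(g−p) = 3/2·(-8,10) = (-12.0000,15.0000)
o1: d²=68 > ρ²=36 → inactive
o2: d²=97 > ρ²=36 → inactive
o3: d²=32 ≤ ρ²=36; F_rep = 16·(-4,-4)/32² = (-0.0625,-0.0625)
o4: d²=82 > ρ²=36 → inactive
F = F_att + ΣF_rep = (-12.0625,14.9375)
Δp = p'−p = (-1.2063,1.4937); α = Δx/Fx = (-193/160) / (-193/16) = 1/10
check: Δy/Fy = (239/160) / (239/16) = 1/10 ✓

α = 1/10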